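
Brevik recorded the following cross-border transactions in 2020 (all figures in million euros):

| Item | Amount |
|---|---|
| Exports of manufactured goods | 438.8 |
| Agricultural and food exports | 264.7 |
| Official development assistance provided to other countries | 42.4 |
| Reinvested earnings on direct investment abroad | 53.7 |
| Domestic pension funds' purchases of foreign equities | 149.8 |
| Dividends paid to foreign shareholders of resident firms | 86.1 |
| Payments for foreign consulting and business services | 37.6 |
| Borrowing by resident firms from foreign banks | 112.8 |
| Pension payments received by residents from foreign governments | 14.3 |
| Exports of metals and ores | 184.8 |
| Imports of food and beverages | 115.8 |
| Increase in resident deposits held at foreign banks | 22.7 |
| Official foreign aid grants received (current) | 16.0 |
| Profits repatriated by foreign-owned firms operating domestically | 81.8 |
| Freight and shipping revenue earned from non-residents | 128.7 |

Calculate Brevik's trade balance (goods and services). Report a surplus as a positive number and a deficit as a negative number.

Goods: 264.7 - 115.8 + 438.8 + 184.8 = 772.5
Services: -37.6 + 128.7 = 91.1
Trade balance = 772.5 + 91.1 = 863.6
(Excluded from the trade balance — secondary income: official development assistance provided to other countries 42.4, pension payments received by residents from foreign governments 14.3, official foreign aid grants received (current) 16.0; primary income: reinvested earnings on direct investment abroad 53.7, dividends paid to foreign shareholders of resident firms 86.1, profits repatriated by foreign-owned firms operating domestically 81.8; financial account: domestic pension funds' purchases of foreign equities 149.8, borrowing by resident firms from foreign banks 112.8, increase in resident deposits held at foreign banks 22.7.)

863.6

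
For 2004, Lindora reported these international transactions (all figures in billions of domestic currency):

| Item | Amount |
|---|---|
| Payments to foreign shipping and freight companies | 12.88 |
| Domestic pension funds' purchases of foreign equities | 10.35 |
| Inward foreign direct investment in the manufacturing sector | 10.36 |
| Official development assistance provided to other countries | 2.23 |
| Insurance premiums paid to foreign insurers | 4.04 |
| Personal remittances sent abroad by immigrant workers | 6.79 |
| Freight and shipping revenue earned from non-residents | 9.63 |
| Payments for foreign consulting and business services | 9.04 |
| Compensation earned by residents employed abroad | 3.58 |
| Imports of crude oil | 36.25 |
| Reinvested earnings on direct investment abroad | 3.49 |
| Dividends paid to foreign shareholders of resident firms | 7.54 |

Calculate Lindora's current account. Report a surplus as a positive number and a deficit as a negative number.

-62.07

Goods: -36.25
Services: -4.04 - 12.88 - 9.04 + 9.63 = -16.33
Primary income: -7.54 + 3.49 + 3.58 = -0.47
Secondary income: -6.79 - 2.23 = -9.02
Current account = (-36.25) + (-16.33) + (-0.47) + (-9.02) = -62.07
(Excluded from the current account — financial account: domestic pension funds' purchases of foreign equities 10.35, inward foreign direct investment in the manufacturing sector 10.36.)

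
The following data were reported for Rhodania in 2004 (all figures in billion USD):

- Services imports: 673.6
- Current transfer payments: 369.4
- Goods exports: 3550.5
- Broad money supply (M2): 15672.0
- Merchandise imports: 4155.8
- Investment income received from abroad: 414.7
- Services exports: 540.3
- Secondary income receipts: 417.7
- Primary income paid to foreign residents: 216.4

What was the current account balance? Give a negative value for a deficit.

-492.0

Goods balance = 3550.5 - 4155.8 = -605.3
Services balance = 540.3 - 673.6 = -133.3
Trade balance (goods + services) = -605.3 + (-133.3) = -738.6
Net primary income = 414.7 - 216.4 = 198.3
Net secondary income = 417.7 - 369.4 = 48.3
Current account = -738.6 + 198.3 + 48.3 = -492.0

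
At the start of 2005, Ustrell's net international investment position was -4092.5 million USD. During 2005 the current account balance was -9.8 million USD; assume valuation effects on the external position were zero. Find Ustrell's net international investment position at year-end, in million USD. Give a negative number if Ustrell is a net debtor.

With no valuation effects, change in NIIP = current account = -9.8
End-of-year NIIP = -4092.5 + (-9.8) = -4102.3

-4102.3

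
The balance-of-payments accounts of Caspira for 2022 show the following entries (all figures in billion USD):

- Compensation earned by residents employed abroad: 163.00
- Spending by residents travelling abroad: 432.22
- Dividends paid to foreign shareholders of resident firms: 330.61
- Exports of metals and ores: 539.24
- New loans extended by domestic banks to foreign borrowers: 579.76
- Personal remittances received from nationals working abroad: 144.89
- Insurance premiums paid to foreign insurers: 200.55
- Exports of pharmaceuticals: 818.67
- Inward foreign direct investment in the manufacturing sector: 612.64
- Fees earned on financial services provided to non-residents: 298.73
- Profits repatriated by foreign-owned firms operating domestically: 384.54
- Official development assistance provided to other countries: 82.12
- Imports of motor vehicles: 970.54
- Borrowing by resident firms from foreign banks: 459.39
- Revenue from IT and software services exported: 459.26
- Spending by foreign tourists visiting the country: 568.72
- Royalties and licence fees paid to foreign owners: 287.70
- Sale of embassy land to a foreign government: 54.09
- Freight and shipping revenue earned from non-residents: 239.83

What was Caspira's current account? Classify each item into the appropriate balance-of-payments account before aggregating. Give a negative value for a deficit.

544.06

Goods: -970.54 + 818.67 + 539.24 = 387.37
Services: -200.55 + 459.26 + 298.73 - 287.70 + 239.83 - 432.22 + 568.72 = 646.07
Primary income: -384.54 + 163.00 - 330.61 = -552.15
Secondary income: -82.12 + 144.89 = 62.77
Current account = 387.37 + 646.07 + (-552.15) + 62.77 = 544.06
(Excluded from the current account — financial account: new loans extended by domestic banks to foreign borrowers 579.76, inward foreign direct investment in the manufacturing sector 612.64, borrowing by resident firms from foreign banks 459.39; capital account: sale of embassy land to a foreign government 54.09.)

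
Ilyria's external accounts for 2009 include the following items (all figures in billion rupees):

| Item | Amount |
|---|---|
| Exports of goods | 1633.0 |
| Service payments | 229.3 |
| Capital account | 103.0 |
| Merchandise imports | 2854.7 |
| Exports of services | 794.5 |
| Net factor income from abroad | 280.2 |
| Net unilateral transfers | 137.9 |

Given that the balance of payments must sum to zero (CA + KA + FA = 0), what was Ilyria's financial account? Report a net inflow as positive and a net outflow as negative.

Goods balance = 1633.0 - 2854.7 = -1221.7
Services balance = 794.5 - 229.3 = 565.2
Trade balance (goods + services) = -1221.7 + 565.2 = -656.5
Net primary income = 280.2
Net secondary income = 137.9
Current account = -656.5 + 280.2 + 137.9 = -238.4
Financial account = -(-238.4 + 103.0) = 135.4

135.4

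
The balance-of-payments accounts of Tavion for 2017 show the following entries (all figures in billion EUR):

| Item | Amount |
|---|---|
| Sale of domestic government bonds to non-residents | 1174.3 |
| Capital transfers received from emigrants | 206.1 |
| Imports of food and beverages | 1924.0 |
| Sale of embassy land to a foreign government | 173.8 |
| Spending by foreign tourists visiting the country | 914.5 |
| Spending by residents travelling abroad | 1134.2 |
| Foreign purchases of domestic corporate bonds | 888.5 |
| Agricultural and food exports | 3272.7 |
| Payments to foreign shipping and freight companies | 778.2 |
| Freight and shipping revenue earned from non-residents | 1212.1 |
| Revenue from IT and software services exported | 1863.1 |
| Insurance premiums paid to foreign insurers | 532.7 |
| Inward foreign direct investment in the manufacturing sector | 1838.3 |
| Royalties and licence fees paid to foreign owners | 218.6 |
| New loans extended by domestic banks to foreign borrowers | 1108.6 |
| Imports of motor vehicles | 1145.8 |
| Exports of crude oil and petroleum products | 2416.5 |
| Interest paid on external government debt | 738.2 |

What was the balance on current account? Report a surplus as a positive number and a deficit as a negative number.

Goods: 3272.7 - 1145.8 - 1924.0 + 2416.5 = 2619.4
Services: -532.7 + 1212.1 - 778.2 + 914.5 + 1863.1 - 1134.2 - 218.6 = 1326.0
Primary income: -738.2
Current account = 2619.4 + 1326.0 + (-738.2) = 3207.2
(Excluded from the current account — financial account: sale of domestic government bonds to non-residents 1174.3, foreign purchases of domestic corporate bonds 888.5, inward foreign direct investment in the manufacturing sector 1838.3, new loans extended by domestic banks to foreign borrowers 1108.6; capital account: capital transfers received from emigrants 206.1, sale of embassy land to a foreign government 173.8.)

3207.2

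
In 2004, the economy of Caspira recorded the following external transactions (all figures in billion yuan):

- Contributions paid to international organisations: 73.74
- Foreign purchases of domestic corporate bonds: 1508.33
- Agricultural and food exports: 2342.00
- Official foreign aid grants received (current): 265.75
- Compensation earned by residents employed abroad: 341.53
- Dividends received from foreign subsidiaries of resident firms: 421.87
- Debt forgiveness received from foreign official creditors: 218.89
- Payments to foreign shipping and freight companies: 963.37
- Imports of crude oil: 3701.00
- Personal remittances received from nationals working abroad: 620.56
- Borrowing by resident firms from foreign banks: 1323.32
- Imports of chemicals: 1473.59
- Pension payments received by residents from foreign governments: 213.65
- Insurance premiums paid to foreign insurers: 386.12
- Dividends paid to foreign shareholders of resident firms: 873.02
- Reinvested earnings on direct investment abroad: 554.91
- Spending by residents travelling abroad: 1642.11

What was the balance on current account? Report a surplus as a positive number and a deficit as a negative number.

-4352.68

Goods: -3701.00 + 2342.00 - 1473.59 = -2832.59
Services: -1642.11 - 963.37 - 386.12 = -2991.60
Primary income: 554.91 + 341.53 + 421.87 - 873.02 = 445.29
Secondary income: 213.65 - 73.74 + 265.75 + 620.56 = 1026.22
Current account = (-2832.59) + (-2991.60) + 445.29 + 1026.22 = -4352.68
(Excluded from the current account — financial account: foreign purchases of domestic corporate bonds 1508.33, borrowing by resident firms from foreign banks 1323.32; capital account: debt forgiveness received from foreign official creditors 218.89.)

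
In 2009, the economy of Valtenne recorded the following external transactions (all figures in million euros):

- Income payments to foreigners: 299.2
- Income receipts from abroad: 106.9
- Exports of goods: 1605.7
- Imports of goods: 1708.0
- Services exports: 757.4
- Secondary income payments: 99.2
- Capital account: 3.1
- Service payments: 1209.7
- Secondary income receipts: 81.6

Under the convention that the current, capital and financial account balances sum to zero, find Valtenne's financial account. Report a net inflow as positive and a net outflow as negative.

761.4

Goods balance = 1605.7 - 1708.0 = -102.3
Services balance = 757.4 - 1209.7 = -452.3
Trade balance (goods + services) = -102.3 + (-452.3) = -554.6
Net primary income = 106.9 - 299.2 = -192.3
Net secondary income = 81.6 - 99.2 = -17.6
Current account = -554.6 + (-192.3) + (-17.6) = -764.5
Financial account = -(-764.5 + 3.1) = 761.4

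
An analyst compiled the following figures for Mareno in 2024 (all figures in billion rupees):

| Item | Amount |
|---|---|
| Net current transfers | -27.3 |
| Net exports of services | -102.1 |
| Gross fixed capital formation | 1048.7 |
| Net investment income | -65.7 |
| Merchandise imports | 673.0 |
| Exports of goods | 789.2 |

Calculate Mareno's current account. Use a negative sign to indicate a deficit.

-78.9

Goods balance = 789.2 - 673.0 = 116.2
Services balance = -102.1
Trade balance (goods + services) = 116.2 + (-102.1) = 14.1
Net primary income = -65.7
Net secondary income = -27.3
Current account = 14.1 + (-65.7) + (-27.3) = -78.9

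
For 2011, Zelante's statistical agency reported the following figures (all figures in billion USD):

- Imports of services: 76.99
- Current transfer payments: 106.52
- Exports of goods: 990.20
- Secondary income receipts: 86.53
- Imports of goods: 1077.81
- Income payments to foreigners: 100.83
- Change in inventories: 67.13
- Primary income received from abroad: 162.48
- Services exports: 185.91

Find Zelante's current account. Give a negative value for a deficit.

Goods balance = 990.20 - 1077.81 = -87.61
Services balance = 185.91 - 76.99 = 108.92
Trade balance (goods + services) = -87.61 + 108.92 = 21.31
Net primary income = 162.48 - 100.83 = 61.65
Net secondary income = 86.53 - 106.52 = -19.99
Current account = 21.31 + 61.65 + (-19.99) = 62.97

62.97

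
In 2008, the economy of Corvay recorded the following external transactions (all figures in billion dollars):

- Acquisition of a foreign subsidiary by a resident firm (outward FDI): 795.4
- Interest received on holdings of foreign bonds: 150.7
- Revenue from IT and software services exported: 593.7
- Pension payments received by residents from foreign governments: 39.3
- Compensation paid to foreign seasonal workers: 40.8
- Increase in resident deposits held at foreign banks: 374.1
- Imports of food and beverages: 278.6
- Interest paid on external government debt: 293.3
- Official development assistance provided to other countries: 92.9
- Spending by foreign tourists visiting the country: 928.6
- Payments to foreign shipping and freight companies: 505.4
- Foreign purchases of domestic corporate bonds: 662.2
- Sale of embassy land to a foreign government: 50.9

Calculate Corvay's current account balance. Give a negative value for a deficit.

501.3

Goods: -278.6
Services: 593.7 + 928.6 - 505.4 = 1016.9
Primary income: -293.3 - 40.8 + 150.7 = -183.4
Secondary income: -92.9 + 39.3 = -53.6
Current account = (-278.6) + 1016.9 + (-183.4) + (-53.6) = 501.3
(Excluded from the current account — financial account: acquisition of a foreign subsidiary by a resident firm (outward FDI) 795.4, increase in resident deposits held at foreign banks 374.1, foreign purchases of domestic corporate bonds 662.2; capital account: sale of embassy land to a foreign government 50.9.)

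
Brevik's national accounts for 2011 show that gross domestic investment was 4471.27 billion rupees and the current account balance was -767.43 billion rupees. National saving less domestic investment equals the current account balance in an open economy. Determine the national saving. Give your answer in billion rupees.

3703.84

S - I = CA (net lending to the rest of the world).
S = I + CA = 4471.27 + (-767.43) = 3703.84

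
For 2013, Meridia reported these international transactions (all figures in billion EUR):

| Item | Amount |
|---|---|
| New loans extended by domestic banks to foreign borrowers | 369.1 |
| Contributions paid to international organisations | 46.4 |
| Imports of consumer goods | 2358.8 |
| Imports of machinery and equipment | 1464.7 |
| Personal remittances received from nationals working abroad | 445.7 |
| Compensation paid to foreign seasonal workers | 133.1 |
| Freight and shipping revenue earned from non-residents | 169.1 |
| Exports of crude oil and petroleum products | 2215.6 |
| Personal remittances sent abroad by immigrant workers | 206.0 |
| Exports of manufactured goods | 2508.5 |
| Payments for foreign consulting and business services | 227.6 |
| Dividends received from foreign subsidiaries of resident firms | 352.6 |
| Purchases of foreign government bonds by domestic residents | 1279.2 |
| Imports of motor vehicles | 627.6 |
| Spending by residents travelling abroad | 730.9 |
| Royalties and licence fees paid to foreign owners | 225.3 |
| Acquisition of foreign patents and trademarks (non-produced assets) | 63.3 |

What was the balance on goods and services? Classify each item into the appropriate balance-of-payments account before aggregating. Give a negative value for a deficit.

Goods: -627.6 + 2508.5 + 2215.6 - 2358.8 - 1464.7 = 273.0
Services: -227.6 + 169.1 - 730.9 - 225.3 = -1014.7
Trade balance = 273.0 + (-1014.7) = -741.7
(Excluded from the trade balance — financial account: new loans extended by domestic banks to foreign borrowers 369.1, purchases of foreign government bonds by domestic residents 1279.2; secondary income: contributions paid to international organisations 46.4, personal remittances received from nationals working abroad 445.7, personal remittances sent abroad by immigrant workers 206.0; primary income: compensation paid to foreign seasonal workers 133.1, dividends received from foreign subsidiaries of resident firms 352.6; capital account: acquisition of foreign patents and trademarks (non-produced assets) 63.3.)

-741.7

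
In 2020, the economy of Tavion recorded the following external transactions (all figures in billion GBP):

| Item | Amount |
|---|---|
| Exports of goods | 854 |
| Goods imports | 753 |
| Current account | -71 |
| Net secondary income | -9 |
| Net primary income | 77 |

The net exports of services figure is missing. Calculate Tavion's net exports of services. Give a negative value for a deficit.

-240

Current account = goods balance + services balance + net primary income + net secondary income
Sum of the known components = 169
Net exports of services = CA - (known components) = -71 - 169 = -240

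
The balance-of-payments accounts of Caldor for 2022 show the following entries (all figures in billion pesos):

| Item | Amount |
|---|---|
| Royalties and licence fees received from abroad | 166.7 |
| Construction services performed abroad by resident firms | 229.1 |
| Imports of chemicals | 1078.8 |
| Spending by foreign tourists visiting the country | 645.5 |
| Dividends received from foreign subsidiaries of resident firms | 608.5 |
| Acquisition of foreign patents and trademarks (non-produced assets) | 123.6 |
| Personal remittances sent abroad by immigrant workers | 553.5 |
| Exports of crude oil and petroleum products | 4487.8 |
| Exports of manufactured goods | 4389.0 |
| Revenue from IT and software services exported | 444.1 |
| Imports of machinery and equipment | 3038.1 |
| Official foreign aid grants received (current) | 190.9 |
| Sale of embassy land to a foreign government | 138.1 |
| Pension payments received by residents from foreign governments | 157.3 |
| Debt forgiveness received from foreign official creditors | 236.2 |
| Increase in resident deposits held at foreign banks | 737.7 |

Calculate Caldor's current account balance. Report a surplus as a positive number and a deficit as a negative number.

6648.5

Goods: -3038.1 + 4389.0 - 1078.8 + 4487.8 = 4759.9
Services: 229.1 + 444.1 + 166.7 + 645.5 = 1485.4
Primary income: 608.5
Secondary income: 190.9 - 553.5 + 157.3 = -205.3
Current account = 4759.9 + 1485.4 + 608.5 + (-205.3) = 6648.5
(Excluded from the current account — capital account: acquisition of foreign patents and trademarks (non-produced assets) 123.6, sale of embassy land to a foreign government 138.1, debt forgiveness received from foreign official creditors 236.2; financial account: increase in resident deposits held at foreign banks 737.7.)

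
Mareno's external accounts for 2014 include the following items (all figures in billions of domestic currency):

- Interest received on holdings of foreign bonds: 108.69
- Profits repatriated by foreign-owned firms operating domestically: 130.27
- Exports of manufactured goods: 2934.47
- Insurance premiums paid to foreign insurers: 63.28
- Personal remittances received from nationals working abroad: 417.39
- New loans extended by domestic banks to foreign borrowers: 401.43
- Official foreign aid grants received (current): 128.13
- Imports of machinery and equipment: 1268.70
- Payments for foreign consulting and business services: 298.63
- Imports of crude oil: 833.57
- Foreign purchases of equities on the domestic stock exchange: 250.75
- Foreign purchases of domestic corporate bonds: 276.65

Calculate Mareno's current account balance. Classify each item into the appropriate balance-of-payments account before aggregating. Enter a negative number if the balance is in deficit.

994.23

Goods: 2934.47 - 1268.70 - 833.57 = 832.20
Services: -298.63 - 63.28 = -361.91
Primary income: -130.27 + 108.69 = -21.58
Secondary income: 417.39 + 128.13 = 545.52
Current account = 832.20 + (-361.91) + (-21.58) + 545.52 = 994.23
(Excluded from the current account — financial account: new loans extended by domestic banks to foreign borrowers 401.43, foreign purchases of equities on the domestic stock exchange 250.75, foreign purchases of domestic corporate bonds 276.65.)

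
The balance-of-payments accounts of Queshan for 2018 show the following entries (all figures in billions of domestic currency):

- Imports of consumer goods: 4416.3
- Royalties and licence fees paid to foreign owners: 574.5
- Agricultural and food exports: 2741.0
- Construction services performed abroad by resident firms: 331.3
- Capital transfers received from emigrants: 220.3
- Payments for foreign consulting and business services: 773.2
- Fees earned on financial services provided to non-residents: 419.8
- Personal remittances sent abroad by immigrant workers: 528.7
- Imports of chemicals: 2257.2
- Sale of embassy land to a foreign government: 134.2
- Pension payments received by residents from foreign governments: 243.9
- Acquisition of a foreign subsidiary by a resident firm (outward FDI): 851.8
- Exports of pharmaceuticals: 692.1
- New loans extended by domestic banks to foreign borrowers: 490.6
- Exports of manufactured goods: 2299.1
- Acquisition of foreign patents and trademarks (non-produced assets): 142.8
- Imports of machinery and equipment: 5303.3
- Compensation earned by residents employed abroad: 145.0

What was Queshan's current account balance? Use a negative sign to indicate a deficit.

-6981.0

Goods: -4416.3 - 2257.2 + 692.1 + 2299.1 + 2741.0 - 5303.3 = -6244.6
Services: -773.2 - 574.5 + 419.8 + 331.3 = -596.6
Primary income: 145.0
Secondary income: 243.9 - 528.7 = -284.8
Current account = (-6244.6) + (-596.6) + 145.0 + (-284.8) = -6981.0
(Excluded from the current account — capital account: capital transfers received from emigrants 220.3, sale of embassy land to a foreign government 134.2, acquisition of foreign patents and trademarks (non-produced assets) 142.8; financial account: acquisition of a foreign subsidiary by a resident firm (outward FDI) 851.8, new loans extended by domestic banks to foreign borrowers 490.6.)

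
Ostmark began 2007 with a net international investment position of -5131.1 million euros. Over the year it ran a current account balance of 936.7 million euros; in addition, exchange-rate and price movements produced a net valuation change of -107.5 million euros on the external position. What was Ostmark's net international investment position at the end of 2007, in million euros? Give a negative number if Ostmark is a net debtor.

Change in NIIP = current account + net valuation change = 936.7 + (-107.5) = 829.2
End-of-year NIIP = -5131.1 + 829.2 = -4301.9

-4301.9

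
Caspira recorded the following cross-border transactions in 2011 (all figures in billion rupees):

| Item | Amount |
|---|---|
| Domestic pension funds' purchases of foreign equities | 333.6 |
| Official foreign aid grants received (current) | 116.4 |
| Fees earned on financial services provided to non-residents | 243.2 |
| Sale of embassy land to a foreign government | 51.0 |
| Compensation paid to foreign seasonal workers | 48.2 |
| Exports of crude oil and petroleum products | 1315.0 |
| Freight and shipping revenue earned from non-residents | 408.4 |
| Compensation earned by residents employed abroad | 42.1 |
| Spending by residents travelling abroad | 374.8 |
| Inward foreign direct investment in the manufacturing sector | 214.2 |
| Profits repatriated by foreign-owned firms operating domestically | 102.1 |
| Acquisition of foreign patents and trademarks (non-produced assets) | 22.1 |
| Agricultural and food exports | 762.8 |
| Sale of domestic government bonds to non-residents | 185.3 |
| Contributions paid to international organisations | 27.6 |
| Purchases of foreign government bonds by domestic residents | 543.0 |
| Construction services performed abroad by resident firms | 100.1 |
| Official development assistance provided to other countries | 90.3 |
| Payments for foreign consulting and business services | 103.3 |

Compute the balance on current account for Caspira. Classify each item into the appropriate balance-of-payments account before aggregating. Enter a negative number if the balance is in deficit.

Goods: 762.8 + 1315.0 = 2077.8
Services: -103.3 - 374.8 + 100.1 + 243.2 + 408.4 = 273.6
Primary income: 42.1 - 48.2 - 102.1 = -108.2
Secondary income: 116.4 - 90.3 - 27.6 = -1.5
Current account = 2077.8 + 273.6 + (-108.2) + (-1.5) = 2241.7
(Excluded from the current account — financial account: domestic pension funds' purchases of foreign equities 333.6, inward foreign direct investment in the manufacturing sector 214.2, sale of domestic government bonds to non-residents 185.3, purchases of foreign government bonds by domestic residents 543.0; capital account: sale of embassy land to a foreign government 51.0, acquisition of foreign patents and trademarks (non-produced assets) 22.1.)

2241.7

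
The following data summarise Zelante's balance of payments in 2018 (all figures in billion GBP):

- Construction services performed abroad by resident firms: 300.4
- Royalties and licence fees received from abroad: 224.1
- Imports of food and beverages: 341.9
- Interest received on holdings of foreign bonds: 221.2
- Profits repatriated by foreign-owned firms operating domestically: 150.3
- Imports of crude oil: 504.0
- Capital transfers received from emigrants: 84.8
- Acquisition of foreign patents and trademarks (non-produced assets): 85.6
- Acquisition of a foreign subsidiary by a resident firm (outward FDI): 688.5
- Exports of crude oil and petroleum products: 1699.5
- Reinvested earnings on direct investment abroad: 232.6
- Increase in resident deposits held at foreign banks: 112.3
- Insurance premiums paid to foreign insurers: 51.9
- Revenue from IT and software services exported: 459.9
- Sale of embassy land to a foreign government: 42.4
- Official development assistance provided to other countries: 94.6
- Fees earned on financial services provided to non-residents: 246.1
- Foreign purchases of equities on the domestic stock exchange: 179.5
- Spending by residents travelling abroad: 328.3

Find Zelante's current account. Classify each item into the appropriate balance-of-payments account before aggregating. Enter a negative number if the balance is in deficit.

1912.8

Goods: -504.0 + 1699.5 - 341.9 = 853.6
Services: -51.9 - 328.3 + 459.9 + 224.1 + 246.1 + 300.4 = 850.3
Primary income: 221.2 + 232.6 - 150.3 = 303.5
Secondary income: -94.6
Current account = 853.6 + 850.3 + 303.5 + (-94.6) = 1912.8
(Excluded from the current account — capital account: capital transfers received from emigrants 84.8, acquisition of foreign patents and trademarks (non-produced assets) 85.6, sale of embassy land to a foreign government 42.4; financial account: acquisition of a foreign subsidiary by a resident firm (outward FDI) 688.5, increase in resident deposits held at foreign banks 112.3, foreign purchases of equities on the domestic stock exchange 179.5.)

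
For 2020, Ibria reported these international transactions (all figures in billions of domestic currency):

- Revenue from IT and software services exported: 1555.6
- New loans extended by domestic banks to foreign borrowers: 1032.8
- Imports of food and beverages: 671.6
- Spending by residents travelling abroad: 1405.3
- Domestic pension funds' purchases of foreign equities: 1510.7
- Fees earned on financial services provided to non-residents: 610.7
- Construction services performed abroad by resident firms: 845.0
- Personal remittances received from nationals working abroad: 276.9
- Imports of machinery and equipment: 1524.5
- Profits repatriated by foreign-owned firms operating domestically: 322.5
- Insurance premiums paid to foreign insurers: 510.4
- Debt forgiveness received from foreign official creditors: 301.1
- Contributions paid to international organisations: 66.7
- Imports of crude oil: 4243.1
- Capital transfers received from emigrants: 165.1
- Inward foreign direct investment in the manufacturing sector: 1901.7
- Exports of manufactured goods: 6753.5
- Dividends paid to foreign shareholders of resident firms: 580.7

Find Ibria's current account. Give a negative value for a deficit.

716.9

Goods: -671.6 - 1524.5 - 4243.1 + 6753.5 = 314.3
Services: 845.0 + 1555.6 + 610.7 - 510.4 - 1405.3 = 1095.6
Primary income: -580.7 - 322.5 = -903.2
Secondary income: -66.7 + 276.9 = 210.2
Current account = 314.3 + 1095.6 + (-903.2) + 210.2 = 716.9
(Excluded from the current account — financial account: new loans extended by domestic banks to foreign borrowers 1032.8, domestic pension funds' purchases of foreign equities 1510.7, inward foreign direct investment in the manufacturing sector 1901.7; capital account: debt forgiveness received from foreign official creditors 301.1, capital transfers received from emigrants 165.1.)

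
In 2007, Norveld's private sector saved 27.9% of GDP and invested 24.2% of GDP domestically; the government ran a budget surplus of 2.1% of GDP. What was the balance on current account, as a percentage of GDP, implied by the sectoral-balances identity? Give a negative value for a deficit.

By the sectoral-balances identity, CA = (S_private - I) + (T - G).
Private balance = 27.9 - 24.2 = 3.7
Government balance (T - G) = 2.1
CA = 3.7 + 2.1 = 5.8

5.8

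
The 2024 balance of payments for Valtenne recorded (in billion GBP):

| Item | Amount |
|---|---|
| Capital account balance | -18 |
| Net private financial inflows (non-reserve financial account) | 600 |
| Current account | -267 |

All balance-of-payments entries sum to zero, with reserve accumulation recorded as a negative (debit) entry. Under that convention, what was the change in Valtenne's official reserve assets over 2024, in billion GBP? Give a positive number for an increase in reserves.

315

Official reserve transactions balance = -((-267) + (-18) + 600) = -315
An accumulation of reserves is recorded as a debit (negative entry), so the change in the stock of reserves is the negative of that balance.
Change in official reserves = -(-315) = 315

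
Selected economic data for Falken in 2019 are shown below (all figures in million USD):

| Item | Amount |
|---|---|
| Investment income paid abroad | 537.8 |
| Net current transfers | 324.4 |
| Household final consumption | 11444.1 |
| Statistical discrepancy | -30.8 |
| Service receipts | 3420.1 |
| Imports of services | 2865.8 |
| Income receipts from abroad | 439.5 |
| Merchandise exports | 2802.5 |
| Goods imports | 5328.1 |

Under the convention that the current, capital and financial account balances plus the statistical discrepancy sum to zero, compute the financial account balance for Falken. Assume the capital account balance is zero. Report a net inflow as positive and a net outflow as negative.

Goods balance = 2802.5 - 5328.1 = -2525.6
Services balance = 3420.1 - 2865.8 = 554.3
Trade balance (goods + services) = -2525.6 + 554.3 = -1971.3
Net primary income = 439.5 - 537.8 = -98.3
Net secondary income = 324.4
Current account = -1971.3 + (-98.3) + 324.4 = -1745.2
Financial account = -(-1745.2 + (-30.8)) = 1776.0

1776.0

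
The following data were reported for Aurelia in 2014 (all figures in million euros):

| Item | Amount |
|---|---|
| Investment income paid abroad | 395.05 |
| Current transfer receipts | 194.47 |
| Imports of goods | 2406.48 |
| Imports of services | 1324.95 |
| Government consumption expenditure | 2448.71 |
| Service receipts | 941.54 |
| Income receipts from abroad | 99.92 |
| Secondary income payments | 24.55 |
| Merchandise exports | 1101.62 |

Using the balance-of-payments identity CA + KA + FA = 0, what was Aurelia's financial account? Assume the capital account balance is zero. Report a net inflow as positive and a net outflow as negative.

1813.48

Goods balance = 1101.62 - 2406.48 = -1304.86
Services balance = 941.54 - 1324.95 = -383.41
Trade balance (goods + services) = -1304.86 + (-383.41) = -1688.27
Net primary income = 99.92 - 395.05 = -295.13
Net secondary income = 194.47 - 24.55 = 169.92
Current account = -1688.27 + (-295.13) + 169.92 = -1813.48
Financial account = -(-1813.48) = 1813.48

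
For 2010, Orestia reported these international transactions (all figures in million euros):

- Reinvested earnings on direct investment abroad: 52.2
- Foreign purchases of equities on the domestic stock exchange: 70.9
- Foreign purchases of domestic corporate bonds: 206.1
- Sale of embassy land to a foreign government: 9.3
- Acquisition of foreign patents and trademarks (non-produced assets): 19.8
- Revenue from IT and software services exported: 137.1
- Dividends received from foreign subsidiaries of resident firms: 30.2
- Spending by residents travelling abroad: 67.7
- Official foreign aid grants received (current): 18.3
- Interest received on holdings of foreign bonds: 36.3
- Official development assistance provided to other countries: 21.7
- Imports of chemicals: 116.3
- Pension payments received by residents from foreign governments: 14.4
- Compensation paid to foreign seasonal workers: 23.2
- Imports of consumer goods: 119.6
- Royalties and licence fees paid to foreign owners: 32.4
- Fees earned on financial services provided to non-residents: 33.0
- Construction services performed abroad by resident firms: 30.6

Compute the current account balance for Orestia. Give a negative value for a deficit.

-28.8

Goods: -116.3 - 119.6 = -235.9
Services: 30.6 + 137.1 - 32.4 - 67.7 + 33.0 = 100.6
Primary income: -23.2 + 36.3 + 30.2 + 52.2 = 95.5
Secondary income: -21.7 + 14.4 + 18.3 = 11.0
Current account = (-235.9) + 100.6 + 95.5 + 11.0 = -28.8
(Excluded from the current account — financial account: foreign purchases of equities on the domestic stock exchange 70.9, foreign purchases of domestic corporate bonds 206.1; capital account: sale of embassy land to a foreign government 9.3, acquisition of foreign patents and trademarks (non-produced assets) 19.8.)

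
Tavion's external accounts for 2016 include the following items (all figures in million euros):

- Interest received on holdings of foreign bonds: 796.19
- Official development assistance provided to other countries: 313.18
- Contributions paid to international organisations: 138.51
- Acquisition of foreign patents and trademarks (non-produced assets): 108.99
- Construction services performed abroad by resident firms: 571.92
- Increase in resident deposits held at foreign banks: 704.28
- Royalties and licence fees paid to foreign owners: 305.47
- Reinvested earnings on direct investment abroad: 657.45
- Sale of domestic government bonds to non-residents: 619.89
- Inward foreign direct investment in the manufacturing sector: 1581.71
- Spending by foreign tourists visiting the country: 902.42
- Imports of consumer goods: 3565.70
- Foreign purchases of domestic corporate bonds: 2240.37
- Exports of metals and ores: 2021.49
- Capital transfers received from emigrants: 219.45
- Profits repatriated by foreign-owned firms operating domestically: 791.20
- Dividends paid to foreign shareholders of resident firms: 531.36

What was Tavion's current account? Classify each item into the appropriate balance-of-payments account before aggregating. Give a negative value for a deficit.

-695.95

Goods: -3565.70 + 2021.49 = -1544.21
Services: 902.42 + 571.92 - 305.47 = 1168.87
Primary income: 796.19 - 791.20 + 657.45 - 531.36 = 131.08
Secondary income: -138.51 - 313.18 = -451.69
Current account = (-1544.21) + 1168.87 + 131.08 + (-451.69) = -695.95
(Excluded from the current account — capital account: acquisition of foreign patents and trademarks (non-produced assets) 108.99, capital transfers received from emigrants 219.45; financial account: increase in resident deposits held at foreign banks 704.28, sale of domestic government bonds to non-residents 619.89, inward foreign direct investment in the manufacturing sector 1581.71, foreign purchases of domestic corporate bonds 2240.37.)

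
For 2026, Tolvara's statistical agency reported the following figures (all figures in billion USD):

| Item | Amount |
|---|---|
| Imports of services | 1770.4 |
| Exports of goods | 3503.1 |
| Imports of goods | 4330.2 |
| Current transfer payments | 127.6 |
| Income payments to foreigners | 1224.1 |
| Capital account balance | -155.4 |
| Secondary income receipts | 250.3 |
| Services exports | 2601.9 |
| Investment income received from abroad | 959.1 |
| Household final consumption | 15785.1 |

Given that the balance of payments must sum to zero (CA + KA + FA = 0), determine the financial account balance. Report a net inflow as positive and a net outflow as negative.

Goods balance = 3503.1 - 4330.2 = -827.1
Services balance = 2601.9 - 1770.4 = 831.5
Trade balance (goods + services) = -827.1 + 831.5 = 4.4
Net primary income = 959.1 - 1224.1 = -265.0
Net secondary income = 250.3 - 127.6 = 122.7
Current account = 4.4 + (-265.0) + 122.7 = -137.9
Financial account = -(-137.9 + (-155.4)) = 293.3

293.3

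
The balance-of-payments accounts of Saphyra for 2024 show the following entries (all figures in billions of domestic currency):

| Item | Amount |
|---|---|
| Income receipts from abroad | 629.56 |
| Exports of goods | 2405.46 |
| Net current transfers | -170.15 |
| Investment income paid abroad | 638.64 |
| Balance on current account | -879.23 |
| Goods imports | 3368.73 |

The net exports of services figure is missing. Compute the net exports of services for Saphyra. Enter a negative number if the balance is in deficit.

Current account = goods balance + services balance + net primary income + net secondary income
Sum of the known components = -1142.50
Net exports of services = CA - (known components) = -879.23 - (-1142.50) = 263.27

263.27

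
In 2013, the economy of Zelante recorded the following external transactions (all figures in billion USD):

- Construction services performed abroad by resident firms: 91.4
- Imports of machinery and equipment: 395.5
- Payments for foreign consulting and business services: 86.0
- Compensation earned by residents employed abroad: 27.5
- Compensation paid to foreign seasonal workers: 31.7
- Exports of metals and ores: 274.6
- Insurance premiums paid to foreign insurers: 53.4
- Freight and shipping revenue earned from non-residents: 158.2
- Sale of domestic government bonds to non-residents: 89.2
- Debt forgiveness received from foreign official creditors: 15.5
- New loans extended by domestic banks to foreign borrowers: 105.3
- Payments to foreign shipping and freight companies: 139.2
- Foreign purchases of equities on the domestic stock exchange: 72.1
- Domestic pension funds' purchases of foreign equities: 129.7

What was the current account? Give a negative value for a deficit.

Goods: 274.6 - 395.5 = -120.9
Services: -53.4 + 91.4 + 158.2 - 86.0 - 139.2 = -29.0
Primary income: 27.5 - 31.7 = -4.2
Current account = (-120.9) + (-29.0) + (-4.2) = -154.1
(Excluded from the current account — financial account: sale of domestic government bonds to non-residents 89.2, new loans extended by domestic banks to foreign borrowers 105.3, foreign purchases of equities on the domestic stock exchange 72.1, domestic pension funds' purchases of foreign equities 129.7; capital account: debt forgiveness received from foreign official creditors 15.5.)

-154.1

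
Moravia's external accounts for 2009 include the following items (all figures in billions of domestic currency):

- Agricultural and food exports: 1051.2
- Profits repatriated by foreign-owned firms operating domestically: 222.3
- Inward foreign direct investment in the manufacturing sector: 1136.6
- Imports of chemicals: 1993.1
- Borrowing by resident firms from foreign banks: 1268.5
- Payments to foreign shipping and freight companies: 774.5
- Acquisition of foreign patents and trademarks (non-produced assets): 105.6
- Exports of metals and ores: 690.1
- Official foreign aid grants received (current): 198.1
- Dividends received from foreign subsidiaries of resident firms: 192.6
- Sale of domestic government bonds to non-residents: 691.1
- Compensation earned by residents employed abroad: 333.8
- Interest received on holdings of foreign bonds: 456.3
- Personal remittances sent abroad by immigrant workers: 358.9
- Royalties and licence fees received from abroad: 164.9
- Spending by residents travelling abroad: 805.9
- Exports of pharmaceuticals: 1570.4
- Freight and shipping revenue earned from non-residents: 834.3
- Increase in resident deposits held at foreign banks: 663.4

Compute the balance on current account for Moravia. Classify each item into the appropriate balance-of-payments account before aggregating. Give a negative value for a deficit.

Goods: -1993.1 + 690.1 + 1570.4 + 1051.2 = 1318.6
Services: 834.3 - 774.5 - 805.9 + 164.9 = -581.2
Primary income: 333.8 + 456.3 - 222.3 + 192.6 = 760.4
Secondary income: 198.1 - 358.9 = -160.8
Current account = 1318.6 + (-581.2) + 760.4 + (-160.8) = 1337.0
(Excluded from the current account — financial account: inward foreign direct investment in the manufacturing sector 1136.6, borrowing by resident firms from foreign banks 1268.5, sale of domestic government bonds to non-residents 691.1, increase in resident deposits held at foreign banks 663.4; capital account: acquisition of foreign patents and trademarks (non-produced assets) 105.6.)

1337.0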